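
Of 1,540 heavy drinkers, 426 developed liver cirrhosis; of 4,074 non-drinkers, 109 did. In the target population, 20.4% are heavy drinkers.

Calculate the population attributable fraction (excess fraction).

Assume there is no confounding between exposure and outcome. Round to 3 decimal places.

p₁ = P(outcome | exposed) = 426/1540 = 0.27662
p₀ = P(outcome | unexposed) = 109/4074 = 0.026755
Overall risk P(Y=1) = π·p₁ + (1−π)·p₀ = 0.204×0.27662 + 0.796×0.026755 = 0.077728.
Under exogeneity, PAF = [P(Y=1) − p₀] / P(Y=1).
PAF = (0.077728 − 0.026755) / 0.077728 ≈ 0.6558

PAF ≈ 0.656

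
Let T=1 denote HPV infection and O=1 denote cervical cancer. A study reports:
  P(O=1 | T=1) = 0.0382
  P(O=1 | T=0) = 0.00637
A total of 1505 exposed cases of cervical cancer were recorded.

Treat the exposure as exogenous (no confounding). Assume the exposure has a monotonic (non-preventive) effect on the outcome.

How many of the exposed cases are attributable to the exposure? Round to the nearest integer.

Let p₁ = 0.0382, p₀ = 0.00637.
PN = (p₁ − p₀)/p₁ = (0.0382 − 0.00637) / 0.0382 ≈ 0.83325.
Attributable cases ≈ PN × (exposed cases) = 0.83325 × 1505 ≈ 1254.04.

about 1254 cases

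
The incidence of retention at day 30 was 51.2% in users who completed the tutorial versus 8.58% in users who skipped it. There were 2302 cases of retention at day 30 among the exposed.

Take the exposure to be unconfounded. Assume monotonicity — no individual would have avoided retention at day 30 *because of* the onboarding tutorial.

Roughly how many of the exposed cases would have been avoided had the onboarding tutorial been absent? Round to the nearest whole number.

p₁ = 0.512, p₀ = 0.0858.
PN = (p₁ − p₀)/p₁ = (0.512 − 0.0858) / 0.512 ≈ 0.83242.
Attributable cases ≈ PN × (exposed cases) = 0.83242 × 2302 ≈ 1916.24.

about 1916 cases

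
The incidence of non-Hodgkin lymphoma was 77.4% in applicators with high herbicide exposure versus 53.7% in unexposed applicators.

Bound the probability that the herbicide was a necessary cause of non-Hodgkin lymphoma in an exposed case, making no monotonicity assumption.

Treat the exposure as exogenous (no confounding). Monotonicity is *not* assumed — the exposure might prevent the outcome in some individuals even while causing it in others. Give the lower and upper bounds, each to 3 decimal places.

p₁ = 0.774, p₀ = 0.537.
Under exogeneity alone the bounds on PN are max{0,(p₁−p₀)/p₁} ≤ PN ≤ min{1,(1−p₀)/p₁}.
  lower = (p₁ − p₀)/p₁ = 0.237 / 0.774 ≈ 0.3062
  upper = min{1, (1 − p₀)/p₁} = 0.463 / 0.774 ≈ 0.5982

0.306 ≤ PN ≤ 0.598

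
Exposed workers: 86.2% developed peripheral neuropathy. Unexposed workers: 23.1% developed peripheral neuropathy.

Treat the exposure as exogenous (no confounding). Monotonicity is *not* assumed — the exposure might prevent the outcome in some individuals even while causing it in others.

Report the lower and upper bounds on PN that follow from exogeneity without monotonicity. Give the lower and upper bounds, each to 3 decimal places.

0.732 ≤ PN ≤ 0.892

p₁ = 0.862, p₀ = 0.231.
Under exogeneity alone the bounds on PN are max{0,(p₁−p₀)/p₁} ≤ PN ≤ min{1,(1−p₀)/p₁}.
  lower = (p₁ − p₀)/p₁ = 0.631 / 0.862 ≈ 0.7320
  upper = min{1, (1 − p₀)/p₁} = 0.769 / 0.862 ≈ 0.8921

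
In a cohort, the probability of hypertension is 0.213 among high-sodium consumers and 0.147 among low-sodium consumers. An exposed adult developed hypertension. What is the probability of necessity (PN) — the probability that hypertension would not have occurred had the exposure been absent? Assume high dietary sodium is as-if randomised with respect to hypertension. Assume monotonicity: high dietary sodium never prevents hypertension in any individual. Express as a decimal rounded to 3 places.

Let p₁ = 0.213, p₀ = 0.147.
Under exogeneity and monotonicity, PN = (p₁ − p₀) / p₁.
PN = (0.213 − 0.147) / 0.213 = 0.066 / 0.213 ≈ 0.3099

PN ≈ 0.310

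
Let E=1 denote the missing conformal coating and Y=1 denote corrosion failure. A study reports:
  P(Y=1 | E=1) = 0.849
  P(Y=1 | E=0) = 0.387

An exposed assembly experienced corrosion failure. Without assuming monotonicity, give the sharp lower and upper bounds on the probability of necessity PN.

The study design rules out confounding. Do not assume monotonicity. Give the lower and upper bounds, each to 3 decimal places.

Let p₁ = 0.849, p₀ = 0.387.
Under exogeneity alone the bounds on PN are max{0,(p₁−p₀)/p₁} ≤ PN ≤ min{1,(1−p₀)/p₁}.
  lower = (p₁ − p₀)/p₁ = 0.462 / 0.849 ≈ 0.5442
  upper = min{1, (1 − p₀)/p₁} = 0.613 / 0.849 ≈ 0.7220

0.544 ≤ PN ≤ 0.722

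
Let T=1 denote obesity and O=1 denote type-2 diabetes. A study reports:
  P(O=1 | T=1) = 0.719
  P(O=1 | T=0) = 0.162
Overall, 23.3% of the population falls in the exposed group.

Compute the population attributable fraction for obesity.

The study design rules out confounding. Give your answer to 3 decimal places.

Let p₁ = 0.719, p₀ = 0.162.
Overall risk P(Y=1) = π·p₁ + (1−π)·p₀ = 0.233×0.719 + 0.767×0.162 = 0.29178.
Under exogeneity, PAF = [P(Y=1) − p₀] / P(Y=1).
PAF = (0.29178 − 0.162) / 0.29178 ≈ 0.4448

PAF ≈ 0.445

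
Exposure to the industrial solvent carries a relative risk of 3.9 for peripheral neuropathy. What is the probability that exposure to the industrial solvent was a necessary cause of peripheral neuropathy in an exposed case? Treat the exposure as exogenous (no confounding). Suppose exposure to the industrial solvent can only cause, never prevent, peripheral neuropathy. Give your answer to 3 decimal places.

Under exogeneity and monotonicity, PN = (RR − 1) / RR = 1 − 1/RR.
PN = (3.9 − 1) / 3.9 = 2.9 / 3.9 ≈ 0.7436

PN ≈ 0.744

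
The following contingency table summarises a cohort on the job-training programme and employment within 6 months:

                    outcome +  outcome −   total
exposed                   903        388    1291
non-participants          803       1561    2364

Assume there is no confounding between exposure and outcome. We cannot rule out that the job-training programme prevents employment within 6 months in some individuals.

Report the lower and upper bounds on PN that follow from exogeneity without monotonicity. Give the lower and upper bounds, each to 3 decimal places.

0.514 ≤ PN ≤ 0.944

p₁ = P(outcome | exposed) = 903/1291 = 0.69946
p₀ = P(outcome | unexposed) = 803/2364 = 0.33968
Under exogeneity alone the bounds on PN are max{0,(p₁−p₀)/p₁} ≤ PN ≤ min{1,(1−p₀)/p₁}.
  lower = (p₁ − p₀)/p₁ = 0.35978 / 0.69946 ≈ 0.5144
  upper = min{1, (1 − p₀)/p₁} = 0.66032 / 0.69946 ≈ 0.9440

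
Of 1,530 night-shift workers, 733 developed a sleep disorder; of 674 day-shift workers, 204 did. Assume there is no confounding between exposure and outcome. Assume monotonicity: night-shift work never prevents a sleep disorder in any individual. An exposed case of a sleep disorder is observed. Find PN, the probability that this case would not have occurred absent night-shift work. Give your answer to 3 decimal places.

PN ≈ 0.368

p₁ = P(outcome | exposed) = 733/1530 = 0.47908
p₀ = P(outcome | unexposed) = 204/674 = 0.30267
Under exogeneity and monotonicity, PN = (p₁ − p₀) / p₁.
PN = (0.47908 − 0.30267) / 0.47908 = 0.17641 / 0.47908 ≈ 0.3682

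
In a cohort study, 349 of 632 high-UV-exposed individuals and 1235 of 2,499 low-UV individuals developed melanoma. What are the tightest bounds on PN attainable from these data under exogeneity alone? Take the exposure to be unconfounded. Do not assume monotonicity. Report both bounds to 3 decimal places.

p₁ = P(outcome | exposed) = 349/632 = 0.55222
p₀ = P(outcome | unexposed) = 1235/2499 = 0.4942
Under exogeneity alone the bounds on PN are max{0,(p₁−p₀)/p₁} ≤ PN ≤ min{1,(1−p₀)/p₁}.
  lower = (p₁ − p₀)/p₁ = 0.058018 / 0.55222 ≈ 0.1051
  upper = min{1, (1 − p₀)/p₁} = 0.5058 / 0.55222 ≈ 0.9160

0.105 ≤ PN ≤ 0.916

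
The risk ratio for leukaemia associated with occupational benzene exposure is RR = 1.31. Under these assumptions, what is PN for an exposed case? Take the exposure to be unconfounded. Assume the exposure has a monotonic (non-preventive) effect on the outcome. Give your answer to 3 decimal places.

PN ≈ 0.237

Under exogeneity and monotonicity, PN = (RR − 1) / RR = 1 − 1/RR.
PN = (1.31 − 1) / 1.31 = 0.31 / 1.31 ≈ 0.2366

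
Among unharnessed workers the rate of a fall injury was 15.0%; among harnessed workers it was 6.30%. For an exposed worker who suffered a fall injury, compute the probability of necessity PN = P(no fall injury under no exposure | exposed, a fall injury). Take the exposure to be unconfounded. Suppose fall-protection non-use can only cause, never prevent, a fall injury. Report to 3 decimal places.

PN ≈ 0.580

p₁ = 0.15, p₀ = 0.063.
Under exogeneity and monotonicity, PN = (p₁ − p₀) / p₁.
PN = (0.15 − 0.063) / 0.15 = 0.087 / 0.15 ≈ 0.5800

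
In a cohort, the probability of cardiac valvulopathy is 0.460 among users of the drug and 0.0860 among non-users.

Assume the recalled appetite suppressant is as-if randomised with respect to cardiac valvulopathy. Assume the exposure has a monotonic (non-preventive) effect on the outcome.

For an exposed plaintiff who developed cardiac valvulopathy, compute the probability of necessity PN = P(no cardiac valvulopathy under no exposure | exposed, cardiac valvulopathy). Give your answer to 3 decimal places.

PN ≈ 0.813

Let p₁ = 0.46, p₀ = 0.086.
Under exogeneity and monotonicity, PN = (p₁ − p₀) / p₁.
PN = (0.46 − 0.086) / 0.46 = 0.374 / 0.46 ≈ 0.8130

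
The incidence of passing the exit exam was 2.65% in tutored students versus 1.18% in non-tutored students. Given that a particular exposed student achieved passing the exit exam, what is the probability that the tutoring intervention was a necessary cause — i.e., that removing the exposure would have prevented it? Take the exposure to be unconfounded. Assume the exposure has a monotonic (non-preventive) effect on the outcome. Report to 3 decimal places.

p₁ = 0.0265, p₀ = 0.0118.
Under exogeneity and monotonicity, PN = (p₁ − p₀) / p₁.
PN = (0.0265 − 0.0118) / 0.0265 = 0.0147 / 0.0265 ≈ 0.5547

PN ≈ 0.555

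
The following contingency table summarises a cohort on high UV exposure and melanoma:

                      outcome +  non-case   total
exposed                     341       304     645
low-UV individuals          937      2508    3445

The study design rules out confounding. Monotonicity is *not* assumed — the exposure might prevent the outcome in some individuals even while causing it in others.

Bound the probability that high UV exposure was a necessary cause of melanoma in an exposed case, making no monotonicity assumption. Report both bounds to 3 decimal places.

p₁ = P(outcome | exposed) = 341/645 = 0.52868
p₀ = P(outcome | unexposed) = 937/3445 = 0.27199
Under exogeneity alone the bounds on PN are max{0,(p₁−p₀)/p₁} ≤ PN ≤ min{1,(1−p₀)/p₁}.
  lower = (p₁ − p₀)/p₁ = 0.25669 / 0.52868 ≈ 0.4855
  upper = min{1, (1 − p₀)/p₁} = 0.72801 / 0.52868 ≈ 1.3770 → capped at 1

0.486 ≤ PN ≤ 1.000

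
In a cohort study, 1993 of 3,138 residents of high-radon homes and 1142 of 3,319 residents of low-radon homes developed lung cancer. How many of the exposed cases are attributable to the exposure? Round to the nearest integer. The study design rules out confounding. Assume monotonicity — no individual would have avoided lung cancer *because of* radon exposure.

p₁ = P(outcome | exposed) = 1993/3138 = 0.63512
p₀ = P(outcome | unexposed) = 1142/3319 = 0.34408
PN = (p₁ − p₀)/p₁ = (0.63512 − 0.34408) / 0.63512 ≈ 0.45824.
Attributable cases ≈ PN × (exposed cases) = 0.45824 × 1993 ≈ 913.28.

about 913 cases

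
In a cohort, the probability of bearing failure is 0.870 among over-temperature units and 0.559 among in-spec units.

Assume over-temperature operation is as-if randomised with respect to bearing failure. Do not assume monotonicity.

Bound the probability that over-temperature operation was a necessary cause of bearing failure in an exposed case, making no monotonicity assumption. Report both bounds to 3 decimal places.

0.357 ≤ PN ≤ 0.507

Let p₁ = 0.87, p₀ = 0.559.
Under exogeneity alone the bounds on PN are max{0,(p₁−p₀)/p₁} ≤ PN ≤ min{1,(1−p₀)/p₁}.
  lower = (p₁ − p₀)/p₁ = 0.311 / 0.87 ≈ 0.3575
  upper = min{1, (1 − p₀)/p₁} = 0.441 / 0.87 ≈ 0.5069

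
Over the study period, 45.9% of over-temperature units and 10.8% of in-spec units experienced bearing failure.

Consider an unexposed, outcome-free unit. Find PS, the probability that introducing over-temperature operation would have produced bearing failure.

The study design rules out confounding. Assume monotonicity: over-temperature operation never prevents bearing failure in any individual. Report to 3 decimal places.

PS ≈ 0.393

p₁ = 0.459, p₀ = 0.108.
Under exogeneity and monotonicity, PS = (p₁ − p₀) / (1 − p₀).
PS = (0.459 − 0.108) / (1 − 0.108) = 0.351 / 0.892 ≈ 0.3935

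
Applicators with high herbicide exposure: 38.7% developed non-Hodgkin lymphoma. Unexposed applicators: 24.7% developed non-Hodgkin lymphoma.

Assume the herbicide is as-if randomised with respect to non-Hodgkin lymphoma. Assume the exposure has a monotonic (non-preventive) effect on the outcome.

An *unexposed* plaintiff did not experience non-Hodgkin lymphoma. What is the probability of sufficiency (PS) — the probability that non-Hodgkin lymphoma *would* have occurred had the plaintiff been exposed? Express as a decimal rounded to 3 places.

p₁ = 0.387, p₀ = 0.247.
Under exogeneity and monotonicity, PS = (p₁ − p₀) / (1 − p₀).
PS = (0.387 − 0.247) / (1 − 0.247) = 0.14 / 0.753 ≈ 0.1859

PS ≈ 0.186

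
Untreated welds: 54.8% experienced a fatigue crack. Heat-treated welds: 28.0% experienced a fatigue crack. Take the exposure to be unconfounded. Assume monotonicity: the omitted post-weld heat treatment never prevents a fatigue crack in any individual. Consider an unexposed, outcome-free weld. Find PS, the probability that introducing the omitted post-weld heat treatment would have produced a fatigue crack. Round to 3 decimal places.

p₁ = 0.548, p₀ = 0.28.
Under exogeneity and monotonicity, PS = (p₁ − p₀) / (1 − p₀).
PS = (0.548 − 0.28) / (1 − 0.28) = 0.268 / 0.72 ≈ 0.3722

PS ≈ 0.372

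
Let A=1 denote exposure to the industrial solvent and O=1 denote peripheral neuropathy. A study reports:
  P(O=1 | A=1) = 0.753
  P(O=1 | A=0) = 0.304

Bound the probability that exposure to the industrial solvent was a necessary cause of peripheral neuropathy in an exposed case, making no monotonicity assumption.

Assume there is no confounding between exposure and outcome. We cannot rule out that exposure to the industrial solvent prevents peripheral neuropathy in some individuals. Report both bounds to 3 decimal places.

0.596 ≤ PN ≤ 0.924

Let p₁ = 0.753, p₀ = 0.304.
Under exogeneity alone the bounds on PN are max{0,(p₁−p₀)/p₁} ≤ PN ≤ min{1,(1−p₀)/p₁}.
  lower = (p₁ − p₀)/p₁ = 0.449 / 0.753 ≈ 0.5963
  upper = min{1, (1 − p₀)/p₁} = 0.696 / 0.753 ≈ 0.9243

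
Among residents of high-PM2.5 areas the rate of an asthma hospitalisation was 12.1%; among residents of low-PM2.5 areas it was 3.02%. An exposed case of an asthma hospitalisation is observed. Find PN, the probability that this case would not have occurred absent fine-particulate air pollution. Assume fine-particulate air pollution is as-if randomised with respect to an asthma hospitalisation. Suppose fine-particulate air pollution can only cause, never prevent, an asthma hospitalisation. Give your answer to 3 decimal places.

p₁ = 0.121, p₀ = 0.0302.
Under exogeneity and monotonicity, PN = (p₁ − p₀) / p₁.
PN = (0.121 − 0.0302) / 0.121 = 0.0908 / 0.121 ≈ 0.7504

PN ≈ 0.750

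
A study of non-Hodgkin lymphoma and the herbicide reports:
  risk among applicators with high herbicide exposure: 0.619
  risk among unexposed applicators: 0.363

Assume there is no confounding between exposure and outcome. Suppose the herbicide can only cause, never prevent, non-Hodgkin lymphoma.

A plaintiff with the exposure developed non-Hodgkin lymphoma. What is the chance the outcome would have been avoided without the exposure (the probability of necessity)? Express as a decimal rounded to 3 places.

Let p₁ = 0.619, p₀ = 0.363.
Under exogeneity and monotonicity, PN = (p₁ − p₀) / p₁.
PN = (0.619 − 0.363) / 0.619 = 0.256 / 0.619 ≈ 0.4136

PN ≈ 0.414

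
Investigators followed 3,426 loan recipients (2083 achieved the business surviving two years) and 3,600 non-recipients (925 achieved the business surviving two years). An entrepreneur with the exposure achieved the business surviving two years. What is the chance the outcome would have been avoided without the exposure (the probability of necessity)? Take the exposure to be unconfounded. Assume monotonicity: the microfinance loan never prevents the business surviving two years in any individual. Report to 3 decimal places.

p₁ = P(outcome | exposed) = 2083/3426 = 0.608
p₀ = P(outcome | unexposed) = 925/3600 = 0.25694
Under exogeneity and monotonicity, PN = (p₁ − p₀) / p₁.
PN = (0.608 − 0.25694) / 0.608 = 0.35105 / 0.608 ≈ 0.5774

PN ≈ 0.577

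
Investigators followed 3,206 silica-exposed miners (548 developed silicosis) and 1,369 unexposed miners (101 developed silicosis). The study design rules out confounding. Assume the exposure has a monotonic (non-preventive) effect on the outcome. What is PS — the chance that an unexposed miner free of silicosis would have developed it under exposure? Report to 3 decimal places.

PS ≈ 0.105

p₁ = P(outcome | exposed) = 548/3206 = 0.17093
p₀ = P(outcome | unexposed) = 101/1369 = 0.073776
Under exogeneity and monotonicity, PS = (p₁ − p₀) / (1 − p₀).
PS = (0.17093 − 0.073776) / (1 − 0.073776) = 0.097153 / 0.92622 ≈ 0.1049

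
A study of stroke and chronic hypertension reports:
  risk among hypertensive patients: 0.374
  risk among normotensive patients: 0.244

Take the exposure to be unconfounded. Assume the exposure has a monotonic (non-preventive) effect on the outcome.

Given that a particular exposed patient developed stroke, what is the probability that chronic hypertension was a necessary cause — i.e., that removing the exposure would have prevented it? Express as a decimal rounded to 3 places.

Let p₁ = 0.374, p₀ = 0.244.
Under exogeneity and monotonicity, PN = (p₁ − p₀) / p₁.
PN = (0.374 − 0.244) / 0.374 = 0.13 / 0.374 ≈ 0.3476

PN ≈ 0.348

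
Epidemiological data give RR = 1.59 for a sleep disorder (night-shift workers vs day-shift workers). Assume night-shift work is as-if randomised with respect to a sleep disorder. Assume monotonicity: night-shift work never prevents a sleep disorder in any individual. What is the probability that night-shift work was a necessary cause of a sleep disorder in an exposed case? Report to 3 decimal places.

PN ≈ 0.371

Under exogeneity and monotonicity, PN = (RR − 1) / RR = 1 − 1/RR.
PN = (1.59 − 1) / 1.59 = 0.59 / 1.59 ≈ 0.3711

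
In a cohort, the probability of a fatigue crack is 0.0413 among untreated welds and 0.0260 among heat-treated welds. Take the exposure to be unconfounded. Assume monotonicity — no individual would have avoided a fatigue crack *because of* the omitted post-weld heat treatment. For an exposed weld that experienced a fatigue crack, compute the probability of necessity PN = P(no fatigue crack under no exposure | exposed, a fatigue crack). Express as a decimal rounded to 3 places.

PN ≈ 0.370

Let p₁ = 0.0413, p₀ = 0.026.
Under exogeneity and monotonicity, PN = (p₁ − p₀) / p₁.
PN = (0.0413 − 0.026) / 0.0413 = 0.0153 / 0.0413 ≈ 0.3705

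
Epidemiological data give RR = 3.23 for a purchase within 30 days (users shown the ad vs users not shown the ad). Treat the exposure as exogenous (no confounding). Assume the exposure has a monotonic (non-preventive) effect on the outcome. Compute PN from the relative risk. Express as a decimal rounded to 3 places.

PN ≈ 0.690

Under exogeneity and monotonicity, PN = (RR − 1) / RR = 1 − 1/RR.
PN = (3.23 − 1) / 3.23 = 2.23 / 3.23 ≈ 0.6904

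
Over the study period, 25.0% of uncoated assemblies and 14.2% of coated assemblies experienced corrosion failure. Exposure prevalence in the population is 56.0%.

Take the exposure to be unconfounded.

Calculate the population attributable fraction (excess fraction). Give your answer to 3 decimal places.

PAF ≈ 0.299

p₁ = 0.25, p₀ = 0.142.
Overall risk P(Y=1) = π·p₁ + (1−π)·p₀ = 0.56×0.25 + 0.44×0.142 = 0.20248.
Under exogeneity, PAF = [P(Y=1) − p₀] / P(Y=1).
PAF = (0.20248 − 0.142) / 0.20248 ≈ 0.2987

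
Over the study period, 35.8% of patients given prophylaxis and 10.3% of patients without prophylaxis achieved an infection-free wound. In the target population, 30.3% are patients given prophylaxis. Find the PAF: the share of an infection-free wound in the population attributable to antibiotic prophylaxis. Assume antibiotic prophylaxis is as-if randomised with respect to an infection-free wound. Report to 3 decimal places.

p₁ = 0.358, p₀ = 0.103.
Overall risk P(Y=1) = π·p₁ + (1−π)·p₀ = 0.303×0.358 + 0.697×0.103 = 0.18027.
Under exogeneity, PAF = [P(Y=1) − p₀] / P(Y=1).
PAF = (0.18027 − 0.103) / 0.18027 ≈ 0.4286

PAF ≈ 0.429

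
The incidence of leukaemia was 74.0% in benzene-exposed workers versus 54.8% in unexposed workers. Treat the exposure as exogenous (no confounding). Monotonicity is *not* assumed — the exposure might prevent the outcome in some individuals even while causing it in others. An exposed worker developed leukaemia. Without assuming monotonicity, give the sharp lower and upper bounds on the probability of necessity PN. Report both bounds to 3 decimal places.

p₁ = 0.74, p₀ = 0.548.
Under exogeneity alone the bounds on PN are max{0,(p₁−p₀)/p₁} ≤ PN ≤ min{1,(1−p₀)/p₁}.
  lower = (p₁ − p₀)/p₁ = 0.192 / 0.74 ≈ 0.2595
  upper = min{1, (1 − p₀)/p₁} = 0.452 / 0.74 ≈ 0.6108

0.259 ≤ PN ≤ 0.611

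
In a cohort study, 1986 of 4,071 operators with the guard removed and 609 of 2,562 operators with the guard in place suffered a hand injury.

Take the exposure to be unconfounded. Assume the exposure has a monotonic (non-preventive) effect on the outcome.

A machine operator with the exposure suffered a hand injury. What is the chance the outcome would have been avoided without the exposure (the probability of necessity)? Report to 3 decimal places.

PN ≈ 0.513

p₁ = P(outcome | exposed) = 1986/4071 = 0.48784
p₀ = P(outcome | unexposed) = 609/2562 = 0.2377
Under exogeneity and monotonicity, PN = (p₁ − p₀) / p₁.
PN = (0.48784 − 0.2377) / 0.48784 = 0.25014 / 0.48784 ≈ 0.5127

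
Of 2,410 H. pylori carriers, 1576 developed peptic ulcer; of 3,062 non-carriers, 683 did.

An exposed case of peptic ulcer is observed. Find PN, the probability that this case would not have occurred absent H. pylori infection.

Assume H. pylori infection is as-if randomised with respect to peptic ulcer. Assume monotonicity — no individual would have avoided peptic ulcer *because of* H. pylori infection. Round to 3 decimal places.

p₁ = P(outcome | exposed) = 1576/2410 = 0.65394
p₀ = P(outcome | unexposed) = 683/3062 = 0.22306
Under exogeneity and monotonicity, PN = (p₁ − p₀) / p₁.
PN = (0.65394 − 0.22306) / 0.65394 = 0.43089 / 0.65394 ≈ 0.6589

PN ≈ 0.659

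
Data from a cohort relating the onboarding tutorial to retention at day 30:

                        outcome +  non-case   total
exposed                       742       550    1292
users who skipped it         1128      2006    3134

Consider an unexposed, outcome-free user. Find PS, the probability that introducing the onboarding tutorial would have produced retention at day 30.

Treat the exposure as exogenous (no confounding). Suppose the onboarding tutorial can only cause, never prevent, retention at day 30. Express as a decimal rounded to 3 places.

PS ≈ 0.335

p₁ = P(outcome | exposed) = 742/1292 = 0.5743
p₀ = P(outcome | unexposed) = 1128/3134 = 0.35992
Under exogeneity and monotonicity, PS = (p₁ − p₀) / (1 − p₀).
PS = (0.5743 − 0.35992) / (1 − 0.35992) = 0.21438 / 0.64008 ≈ 0.3349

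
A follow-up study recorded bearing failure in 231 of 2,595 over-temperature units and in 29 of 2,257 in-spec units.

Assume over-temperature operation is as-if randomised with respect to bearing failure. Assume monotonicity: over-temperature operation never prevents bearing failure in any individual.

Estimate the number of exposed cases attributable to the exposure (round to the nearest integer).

about 198 cases

p₁ = P(outcome | exposed) = 231/2595 = 0.089017
p₀ = P(outcome | unexposed) = 29/2257 = 0.012849
PN = (p₁ − p₀)/p₁ = (0.089017 − 0.012849) / 0.089017 ≈ 0.85566.
Attributable cases ≈ PN × (exposed cases) = 0.85566 × 231 ≈ 197.66.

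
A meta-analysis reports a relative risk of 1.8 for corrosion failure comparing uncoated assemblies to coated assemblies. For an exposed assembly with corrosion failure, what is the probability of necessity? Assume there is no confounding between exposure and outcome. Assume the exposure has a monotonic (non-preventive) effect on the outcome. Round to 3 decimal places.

PN ≈ 0.444

Under exogeneity and monotonicity, PN = (RR − 1) / RR = 1 − 1/RR.
PN = (1.8 − 1) / 1.8 = 0.8 / 1.8 ≈ 0.4444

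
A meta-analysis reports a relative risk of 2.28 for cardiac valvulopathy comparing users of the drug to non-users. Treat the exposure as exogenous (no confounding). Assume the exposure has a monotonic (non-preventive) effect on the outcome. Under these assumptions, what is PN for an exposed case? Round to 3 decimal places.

PN ≈ 0.561

Under exogeneity and monotonicity, PN = (RR − 1) / RR = 1 − 1/RR.
PN = (2.28 − 1) / 2.28 = 1.28 / 2.28 ≈ 0.5614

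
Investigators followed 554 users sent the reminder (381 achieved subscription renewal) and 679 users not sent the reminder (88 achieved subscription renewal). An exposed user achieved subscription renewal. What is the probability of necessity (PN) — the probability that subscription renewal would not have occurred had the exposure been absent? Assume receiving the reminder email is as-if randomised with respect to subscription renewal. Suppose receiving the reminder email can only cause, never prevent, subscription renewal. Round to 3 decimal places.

p₁ = P(outcome | exposed) = 381/554 = 0.68773
p₀ = P(outcome | unexposed) = 88/679 = 0.1296
Under exogeneity and monotonicity, PN = (p₁ − p₀) / p₁.
PN = (0.68773 − 0.1296) / 0.68773 = 0.55812 / 0.68773 ≈ 0.8115

PN ≈ 0.812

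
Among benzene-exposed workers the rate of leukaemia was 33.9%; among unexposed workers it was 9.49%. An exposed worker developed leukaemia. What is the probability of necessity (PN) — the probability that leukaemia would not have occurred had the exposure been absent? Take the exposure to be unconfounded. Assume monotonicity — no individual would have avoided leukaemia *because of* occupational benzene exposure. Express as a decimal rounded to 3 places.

PN ≈ 0.720

p₁ = 0.339, p₀ = 0.0949.
Under exogeneity and monotonicity, PN = (p₁ − p₀) / p₁.
PN = (0.339 − 0.0949) / 0.339 = 0.2441 / 0.339 ≈ 0.7201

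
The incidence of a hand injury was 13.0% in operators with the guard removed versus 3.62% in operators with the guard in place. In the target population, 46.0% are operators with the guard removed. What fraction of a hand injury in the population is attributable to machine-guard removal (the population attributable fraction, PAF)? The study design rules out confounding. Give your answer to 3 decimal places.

p₁ = 0.13, p₀ = 0.0362.
Overall risk P(Y=1) = π·p₁ + (1−π)·p₀ = 0.46×0.13 + 0.54×0.0362 = 0.079348.
Under exogeneity, PAF = [P(Y=1) − p₀] / P(Y=1).
PAF = (0.079348 − 0.0362) / 0.079348 ≈ 0.5438

PAF ≈ 0.544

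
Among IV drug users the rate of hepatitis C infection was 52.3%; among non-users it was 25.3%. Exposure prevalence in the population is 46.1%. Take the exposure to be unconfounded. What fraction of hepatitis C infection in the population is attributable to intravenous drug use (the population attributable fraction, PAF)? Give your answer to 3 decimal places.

p₁ = 0.523, p₀ = 0.253.
Overall risk P(Y=1) = π·p₁ + (1−π)·p₀ = 0.461×0.523 + 0.539×0.253 = 0.37747.
Under exogeneity, PAF = [P(Y=1) − p₀] / P(Y=1).
PAF = (0.37747 − 0.253) / 0.37747 ≈ 0.3297

PAF ≈ 0.330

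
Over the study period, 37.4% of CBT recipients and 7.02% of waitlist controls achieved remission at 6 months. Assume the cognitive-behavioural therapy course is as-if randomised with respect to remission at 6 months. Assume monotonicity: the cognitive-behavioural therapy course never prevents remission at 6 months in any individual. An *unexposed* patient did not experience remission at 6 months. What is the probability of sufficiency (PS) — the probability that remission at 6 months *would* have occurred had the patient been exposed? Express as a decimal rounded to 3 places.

p₁ = 0.374, p₀ = 0.0702.
Under exogeneity and monotonicity, PS = (p₁ − p₀) / (1 − p₀).
PS = (0.374 − 0.0702) / (1 − 0.0702) = 0.3038 / 0.9298 ≈ 0.3267

PS ≈ 0.327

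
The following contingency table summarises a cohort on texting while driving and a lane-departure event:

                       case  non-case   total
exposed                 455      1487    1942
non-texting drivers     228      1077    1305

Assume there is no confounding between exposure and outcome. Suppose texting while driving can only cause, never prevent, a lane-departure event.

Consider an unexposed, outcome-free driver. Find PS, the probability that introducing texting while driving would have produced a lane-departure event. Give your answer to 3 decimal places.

PS ≈ 0.072

p₁ = P(outcome | exposed) = 455/1942 = 0.23429
p₀ = P(outcome | unexposed) = 228/1305 = 0.17471
Under exogeneity and monotonicity, PS = (p₁ − p₀)/(1 − p₀).
PS = (0.23429 − 0.17471) / 0.82529 ≈ 0.0722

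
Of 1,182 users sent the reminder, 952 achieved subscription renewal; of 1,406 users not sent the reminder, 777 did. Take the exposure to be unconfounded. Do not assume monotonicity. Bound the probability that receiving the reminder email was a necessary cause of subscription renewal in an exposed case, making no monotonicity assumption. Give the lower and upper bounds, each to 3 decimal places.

0.314 ≤ PN ≤ 0.555

p₁ = P(outcome | exposed) = 952/1182 = 0.80541
p₀ = P(outcome | unexposed) = 777/1406 = 0.55263
Under exogeneity alone the bounds on PN are max{0,(p₁−p₀)/p₁} ≤ PN ≤ min{1,(1−p₀)/p₁}.
  lower = (p₁ − p₀)/p₁ = 0.25278 / 0.80541 ≈ 0.3139
  upper = min{1, (1 − p₀)/p₁} = 0.44737 / 0.80541 ≈ 0.5555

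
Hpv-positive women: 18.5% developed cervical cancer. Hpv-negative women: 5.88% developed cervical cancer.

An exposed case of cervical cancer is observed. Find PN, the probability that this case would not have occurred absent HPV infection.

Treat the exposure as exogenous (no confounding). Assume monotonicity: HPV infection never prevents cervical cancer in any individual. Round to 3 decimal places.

p₁ = 0.185, p₀ = 0.0588.
Under exogeneity and monotonicity, PN = (p₁ − p₀) / p₁.
PN = (0.185 − 0.0588) / 0.185 = 0.1262 / 0.185 ≈ 0.6822

PN ≈ 0.682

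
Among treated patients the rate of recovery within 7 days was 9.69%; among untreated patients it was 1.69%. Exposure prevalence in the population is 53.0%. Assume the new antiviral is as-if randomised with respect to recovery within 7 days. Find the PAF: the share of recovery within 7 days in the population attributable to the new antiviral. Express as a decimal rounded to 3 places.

PAF ≈ 0.715

p₁ = 0.0969, p₀ = 0.0169.
Overall risk P(Y=1) = π·p₁ + (1−π)·p₀ = 0.53×0.0969 + 0.47×0.0169 = 0.0593.
Under exogeneity, PAF = [P(Y=1) − p₀] / P(Y=1).
PAF = (0.0593 − 0.0169) / 0.0593 ≈ 0.7150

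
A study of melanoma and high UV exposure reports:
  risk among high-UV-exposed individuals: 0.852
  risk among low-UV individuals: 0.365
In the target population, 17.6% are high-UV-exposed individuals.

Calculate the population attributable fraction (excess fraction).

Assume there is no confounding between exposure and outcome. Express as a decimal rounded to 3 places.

PAF ≈ 0.190

Let p₁ = 0.852, p₀ = 0.365.
Overall risk P(Y=1) = π·p₁ + (1−π)·p₀ = 0.176×0.852 + 0.824×0.365 = 0.45071.
Under exogeneity, PAF = [P(Y=1) − p₀] / P(Y=1).
PAF = (0.45071 − 0.365) / 0.45071 ≈ 0.1902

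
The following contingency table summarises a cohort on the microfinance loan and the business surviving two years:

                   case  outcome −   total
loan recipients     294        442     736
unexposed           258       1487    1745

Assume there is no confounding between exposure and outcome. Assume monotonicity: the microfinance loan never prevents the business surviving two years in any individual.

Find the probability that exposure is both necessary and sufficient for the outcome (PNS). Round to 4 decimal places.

p₁ = P(outcome | exposed) = 294/736 = 0.39946
p₀ = P(outcome | unexposed) = 258/1745 = 0.14785
Under exogeneity and monotonicity, PNS = p₁ − p₀.
PNS = 0.39946 − 0.14785 = 0.25161

PNS ≈ 0.2516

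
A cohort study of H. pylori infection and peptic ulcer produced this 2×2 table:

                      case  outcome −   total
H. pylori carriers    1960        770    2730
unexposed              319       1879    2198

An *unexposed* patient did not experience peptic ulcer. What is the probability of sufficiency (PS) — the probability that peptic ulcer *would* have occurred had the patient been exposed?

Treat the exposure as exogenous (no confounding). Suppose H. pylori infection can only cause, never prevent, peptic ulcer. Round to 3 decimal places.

PS ≈ 0.670

p₁ = P(outcome | exposed) = 1960/2730 = 0.71795
p₀ = P(outcome | unexposed) = 319/2198 = 0.14513
Under exogeneity and monotonicity, PS = (p₁ − p₀) / (1 − p₀).
PS = (0.71795 − 0.14513) / (1 − 0.14513) = 0.57282 / 0.85487 ≈ 0.6701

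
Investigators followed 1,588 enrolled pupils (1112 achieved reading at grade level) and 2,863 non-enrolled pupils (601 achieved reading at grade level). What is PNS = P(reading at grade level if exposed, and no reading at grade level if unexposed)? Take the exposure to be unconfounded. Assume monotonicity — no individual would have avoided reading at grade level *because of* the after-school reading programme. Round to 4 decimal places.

p₁ = P(outcome | exposed) = 1112/1588 = 0.70025
p₀ = P(outcome | unexposed) = 601/2863 = 0.20992
Under exogeneity and monotonicity, PNS = p₁ − p₀.
PNS = 0.70025 − 0.20992 = 0.49033

PNS ≈ 0.4903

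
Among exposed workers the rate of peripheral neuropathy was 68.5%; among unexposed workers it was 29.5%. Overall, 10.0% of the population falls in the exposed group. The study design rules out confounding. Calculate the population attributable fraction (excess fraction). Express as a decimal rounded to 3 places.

PAF ≈ 0.117

p₁ = 0.685, p₀ = 0.295.
Overall risk P(Y=1) = π·p₁ + (1−π)·p₀ = 0.1×0.685 + 0.9×0.295 = 0.334.
Under exogeneity, PAF = [P(Y=1) − p₀] / P(Y=1).
PAF = (0.334 − 0.295) / 0.334 ≈ 0.1168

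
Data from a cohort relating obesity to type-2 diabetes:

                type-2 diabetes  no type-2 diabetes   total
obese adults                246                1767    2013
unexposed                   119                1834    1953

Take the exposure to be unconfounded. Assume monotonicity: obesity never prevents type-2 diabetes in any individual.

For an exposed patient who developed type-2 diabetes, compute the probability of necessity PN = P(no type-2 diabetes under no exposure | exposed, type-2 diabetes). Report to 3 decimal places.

PN ≈ 0.501

p₁ = P(outcome | exposed) = 246/2013 = 0.12221
p₀ = P(outcome | unexposed) = 119/1953 = 0.060932
Under exogeneity and monotonicity, PN = (p₁ − p₀)/p₁.
PN = (0.12221 − 0.060932) / 0.12221 ≈ 0.5014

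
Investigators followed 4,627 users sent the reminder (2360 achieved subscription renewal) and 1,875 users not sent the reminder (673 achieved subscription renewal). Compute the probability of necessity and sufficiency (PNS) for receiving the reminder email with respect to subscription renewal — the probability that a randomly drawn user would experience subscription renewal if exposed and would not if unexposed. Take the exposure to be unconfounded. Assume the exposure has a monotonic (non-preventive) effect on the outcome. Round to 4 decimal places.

p₁ = P(outcome | exposed) = 2360/4627 = 0.51005
p₀ = P(outcome | unexposed) = 673/1875 = 0.35893
Under exogeneity and monotonicity, PNS = p₁ − p₀.
PNS = 0.51005 − 0.35893 = 0.15112

PNS ≈ 0.1511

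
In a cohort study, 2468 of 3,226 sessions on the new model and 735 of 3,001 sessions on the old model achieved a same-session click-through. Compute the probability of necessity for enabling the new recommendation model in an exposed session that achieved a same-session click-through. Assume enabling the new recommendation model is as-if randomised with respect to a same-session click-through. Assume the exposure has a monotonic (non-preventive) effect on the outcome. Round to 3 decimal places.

p₁ = P(outcome | exposed) = 2468/3226 = 0.76503
p₀ = P(outcome | unexposed) = 735/3001 = 0.24492
Under exogeneity and monotonicity, PN = (p₁ − p₀) / p₁.
PN = (0.76503 − 0.24492) / 0.76503 = 0.52012 / 0.76503 ≈ 0.6799

PN ≈ 0.680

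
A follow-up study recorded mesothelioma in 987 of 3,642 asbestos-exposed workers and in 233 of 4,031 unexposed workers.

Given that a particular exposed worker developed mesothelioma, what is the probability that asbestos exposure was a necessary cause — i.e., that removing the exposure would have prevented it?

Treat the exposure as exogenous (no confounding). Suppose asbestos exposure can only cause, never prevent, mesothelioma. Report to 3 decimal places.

p₁ = P(outcome | exposed) = 987/3642 = 0.271
p₀ = P(outcome | unexposed) = 233/4031 = 0.057802
Under exogeneity and monotonicity, PN = (p₁ − p₀) / p₁.
PN = (0.271 − 0.057802) / 0.271 = 0.2132 / 0.271 ≈ 0.7867

PN ≈ 0.787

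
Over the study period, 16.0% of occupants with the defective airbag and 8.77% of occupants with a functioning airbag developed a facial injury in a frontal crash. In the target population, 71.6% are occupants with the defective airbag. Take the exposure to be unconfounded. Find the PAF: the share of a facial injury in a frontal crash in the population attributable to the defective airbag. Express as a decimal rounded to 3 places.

PAF ≈ 0.371

p₁ = 0.16, p₀ = 0.0877.
Overall risk P(Y=1) = π·p₁ + (1−π)·p₀ = 0.716×0.16 + 0.284×0.0877 = 0.13947.
Under exogeneity, PAF = [P(Y=1) − p₀] / P(Y=1).
PAF = (0.13947 − 0.0877) / 0.13947 ≈ 0.3712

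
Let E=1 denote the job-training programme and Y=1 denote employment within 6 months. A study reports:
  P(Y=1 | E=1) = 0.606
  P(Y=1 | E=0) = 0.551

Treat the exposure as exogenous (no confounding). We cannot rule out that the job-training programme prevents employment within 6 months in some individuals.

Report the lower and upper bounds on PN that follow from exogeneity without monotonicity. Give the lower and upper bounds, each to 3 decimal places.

Let p₁ = 0.606, p₀ = 0.551.
Under exogeneity alone the bounds on PN are max{0,(p₁−p₀)/p₁} ≤ PN ≤ min{1,(1−p₀)/p₁}.
  lower = (p₁ − p₀)/p₁ = 0.055 / 0.606 ≈ 0.0908
  upper = min{1, (1 − p₀)/p₁} = 0.449 / 0.606 ≈ 0.7409

0.091 ≤ PN ≤ 0.741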